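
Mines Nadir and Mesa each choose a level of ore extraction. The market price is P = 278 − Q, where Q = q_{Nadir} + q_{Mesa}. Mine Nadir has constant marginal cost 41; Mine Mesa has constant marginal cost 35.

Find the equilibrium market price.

Mine Nadir's profit: π = q_{Nadir}(278 − (q_{Nadir} + q_{Mesa})) − 41q_{Nadir}.
∂π/∂q_{Nadir} = 237 − 2q_{Nadir} − q_{Mesa} = 0, so q_{Nadir} = 118.5 − 0.5q_{Mesa}.
By the same steps for Mesa: q_{Mesa} = 121.5 − 0.5q_{Nadir}.
Plugging q_{Mesa} into Nadir's best response: q_{Nadir} = 118.5 − 0.5(121.5 − 0.5q_{Nadir}) ⇒ 0.75q_{Nadir} = 57.75, so q_{Nadir} = 77.
Then q_{Mesa} = 121.5 − 0.5·77 = 83.
Equilibrium price: P = 278 − 160 = 118.

118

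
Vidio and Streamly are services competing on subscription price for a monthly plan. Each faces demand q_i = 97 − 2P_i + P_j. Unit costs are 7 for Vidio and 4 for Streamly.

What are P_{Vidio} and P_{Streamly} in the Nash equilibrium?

Vidio's profit: π = (P_{Vidio} − 7)(97 − 2P_{Vidio} + P_{Streamly}).
∂π/∂P_{Vidio} = 111 − 4P_{Vidio} + P_{Streamly} = 0 ⇒ P_{Vidio} = 27.75 + 0.25P_{Streamly}.
Similarly P_{Streamly} = 26.25 + 0.25P_{Vidio}.
Substituting the second reaction function into the first: P_{Vidio} = 27.75 + 0.25(26.25 + 0.25P_{Vidio}), which gives 0.9375P_{Vidio} = 34.3125 ⇒ P_{Vidio} = 36.6.
Then P_{Streamly} = 26.25 + 0.25·36.6 = 35.4.

36.6, 35.4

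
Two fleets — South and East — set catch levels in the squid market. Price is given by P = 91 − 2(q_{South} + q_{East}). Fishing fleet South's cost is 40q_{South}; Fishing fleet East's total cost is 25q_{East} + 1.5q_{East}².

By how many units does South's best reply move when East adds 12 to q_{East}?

Fishing fleet South's profit: π = q_{South}(91 − 2(q_{South} + q_{East})) − 40q_{South}.
∂π/∂q_{South} = 51 − 4q_{South} − 2q_{East} = 0, so q_{South} = 12.75 − 0.5q_{East}.
The reaction-function slope is −0.5, so a 12-unit rise in q_{East} moves q_{South} by −0.5 × 12 = −6. South's best response falls — the actions are strategic substitutes.

-6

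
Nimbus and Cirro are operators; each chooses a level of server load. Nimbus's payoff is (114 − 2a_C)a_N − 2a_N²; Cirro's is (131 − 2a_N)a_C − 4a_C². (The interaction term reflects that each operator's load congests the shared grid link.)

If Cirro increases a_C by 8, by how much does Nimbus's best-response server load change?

Expanding Nimbus's payoff: 114a_N − 2a_Ca_N − 2a_N².
∂π/∂a_N = 114 − 2a_C − 4a_N = 0, so a_N = 28.5 − 0.5a_C.
The reaction-function slope is −0.5, so an 8-unit rise in a_C moves a_N by −0.5 × 8 = −4. Nimbus's best response falls — the actions are strategic substitutes.

-4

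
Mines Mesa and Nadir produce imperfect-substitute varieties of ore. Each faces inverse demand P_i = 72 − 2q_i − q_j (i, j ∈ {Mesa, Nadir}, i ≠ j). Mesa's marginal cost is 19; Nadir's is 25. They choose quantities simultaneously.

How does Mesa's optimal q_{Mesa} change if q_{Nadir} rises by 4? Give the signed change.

Mine Mesa's profit: π = q_{Mesa}(72 − 2q_{Mesa} − q_{Nadir}) − 19q_{Mesa}.
∂π/∂q_{Mesa} = 53 − 4q_{Mesa} − q_{Nadir} = 0 ⇒ q_{Mesa} = 13.25 − 0.25q_{Nadir}.
The reaction-function slope is −0.25, so a 4-unit rise in q_{Nadir} moves q_{Mesa} by −0.25 × 4 = −1. Mesa's best response falls — the actions are strategic substitutes.

-1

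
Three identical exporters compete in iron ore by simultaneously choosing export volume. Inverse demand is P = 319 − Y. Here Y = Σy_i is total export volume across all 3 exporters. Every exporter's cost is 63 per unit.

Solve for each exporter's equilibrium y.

64

A representative exporter's profit is π_i = y_i(319 − Y) − 63y_i, with Y = y_i + Σ_{j≠i} y_j.
First-order condition: 256 − 2y_i − Σ_{j≠i} y_j = 0.
In a symmetric equilibrium every exporter chooses the same y, so Σ_{j≠i} y_j = 2y. The condition becomes 256 − 4y = 0, giving y = 256/4 = 64.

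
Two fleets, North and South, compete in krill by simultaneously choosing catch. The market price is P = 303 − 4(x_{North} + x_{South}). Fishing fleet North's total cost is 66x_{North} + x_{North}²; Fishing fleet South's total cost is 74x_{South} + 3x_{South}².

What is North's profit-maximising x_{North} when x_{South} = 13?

Fishing fleet North's profit: π = x_{North}(303 − 4(x_{North} + x_{South})) − 66x_{North} − x_{North}².
∂π/∂x_{North} = 237 − 10x_{North} − 4x_{South} = 0, so x_{North} = 23.7 − 0.4x_{South}.
At x_{South} = 13: x_{North} = 23.7 − 0.4·13 = 18.5.

18.5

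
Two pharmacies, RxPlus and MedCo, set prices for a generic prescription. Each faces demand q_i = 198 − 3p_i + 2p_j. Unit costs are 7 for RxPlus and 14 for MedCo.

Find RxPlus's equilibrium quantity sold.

RxPlus's profit: π = (p_{RxPlus} − 7)(198 − 3p_{RxPlus} + 2p_{MedCo}).
∂π/∂p_{RxPlus} = 219 − 6p_{RxPlus} + 2p_{MedCo} = 0 ⇒ p_{RxPlus} = 36.5 + (1/3)p_{MedCo}.
Similarly p_{MedCo} = 40 + (1/3)p_{RxPlus}.
Substituting the second reaction function into the first: p_{RxPlus} = 36.5 + (1/3)(40 + (1/3)p_{RxPlus}), which gives (8/9)p_{RxPlus} = 299/6 ⇒ p_{RxPlus} = 56.0625.
Then p_{MedCo} = 40 + (1/3)·56.0625 = 58.6875.
q_{RxPlus} = 198 − 3·56.0625 + 2·58.6875 = 147.1875.

147.1875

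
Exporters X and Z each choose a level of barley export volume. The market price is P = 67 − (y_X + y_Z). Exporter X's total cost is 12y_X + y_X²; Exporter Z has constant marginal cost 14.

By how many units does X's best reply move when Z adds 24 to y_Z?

Exporter X's profit: π = y_X(67 − (y_X + y_Z)) − 12y_X − y_X².
∂π/∂y_X = 55 − 4y_X − y_Z = 0, so y_X = 13.75 − 0.25y_Z.
The reaction-function slope is −0.25, so a 24-unit rise in y_Z moves y_X by −0.25 × 24 = −6. X's best response falls — the actions are strategic substitutes.

-6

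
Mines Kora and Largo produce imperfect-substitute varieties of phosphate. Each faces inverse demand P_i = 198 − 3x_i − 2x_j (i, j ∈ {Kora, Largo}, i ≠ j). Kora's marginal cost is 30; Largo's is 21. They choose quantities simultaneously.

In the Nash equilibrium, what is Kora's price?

91.3125

Mine Kora's profit: π = x_{Kora}(198 − 3x_{Kora} − 2x_{Largo}) − 30x_{Kora}.
∂π/∂x_{Kora} = 168 − 6x_{Kora} − 2x_{Largo} = 0 ⇒ x_{Kora} = 28 − (1/3)x_{Largo}.
Similarly x_{Largo} = 29.5 − (1/3)x_{Kora}.
Substituting the second reaction function into the first: x_{Kora} = 28 − (1/3)(29.5 − (1/3)x_{Kora}), which gives (8/9)x_{Kora} = 109/6 ⇒ x_{Kora} = 20.4375.
Then x_{Largo} = 29.5 − (1/3)·20.4375 = 22.6875.
P_{Kora} = 198 − 3·20.4375 − 2·22.6875 = 91.3125.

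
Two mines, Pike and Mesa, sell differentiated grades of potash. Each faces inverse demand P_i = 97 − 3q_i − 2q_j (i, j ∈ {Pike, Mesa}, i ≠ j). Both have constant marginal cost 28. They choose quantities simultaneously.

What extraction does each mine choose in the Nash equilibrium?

Mine Pike's profit: π = q_{Pike}(97 − 3q_{Pike} − 2q_{Mesa}) − 28q_{Pike}.
∂π/∂q_{Pike} = 69 − 6q_{Pike} − 2q_{Mesa} = 0 ⇒ q_{Pike} = 11.5 − (1/3)q_{Mesa}.
By symmetry q_{Mesa} = q_{Pike}; substituting into the reaction function, (4/3)q_{Pike} = 11.5 and q_{Pike} = 8.625.

8.625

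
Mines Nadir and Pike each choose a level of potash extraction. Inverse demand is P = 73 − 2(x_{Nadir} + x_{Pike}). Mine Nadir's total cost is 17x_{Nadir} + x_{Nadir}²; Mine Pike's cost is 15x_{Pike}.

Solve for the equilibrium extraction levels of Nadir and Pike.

5.4, 11.8

Mine Nadir's profit: π = x_{Nadir}(73 − 2(x_{Nadir} + x_{Pike})) − 17x_{Nadir} − x_{Nadir}².
∂π/∂x_{Nadir} = 56 − 6x_{Nadir} − 2x_{Pike} = 0, so x_{Nadir} = 28/3 − (1/3)x_{Pike}.
For Pike: ∂π/∂x_{Pike} = 58 − 4x_{Pike} − 2x_{Nadir} = 0 ⇒ x_{Pike} = 14.5 − 0.5x_{Nadir}.
Plugging x_{Pike} into Nadir's best response: x_{Nadir} = 28/3 − (1/3)(14.5 − 0.5x_{Nadir}) ⇒ (5/6)x_{Nadir} = 4.5, so x_{Nadir} = 5.4.
Then x_{Pike} = 14.5 − 0.5·5.4 = 11.8.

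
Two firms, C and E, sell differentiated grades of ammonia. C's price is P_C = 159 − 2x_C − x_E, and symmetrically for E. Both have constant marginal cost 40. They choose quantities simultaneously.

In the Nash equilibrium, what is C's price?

Firm C's profit: π = x_C(159 − 2x_C − x_E) − 40x_C.
∂π/∂x_C = 119 − 4x_C − x_E = 0 ⇒ x_C = 29.75 − 0.25x_E.
Setting x_C = x_E in the reaction function: x_C = 29.75 − 0.25x_C, so x_C = 29.75 / 1.25 = 23.8.
P_C = 159 − 2·23.8 − 23.8 = 87.6.

87.6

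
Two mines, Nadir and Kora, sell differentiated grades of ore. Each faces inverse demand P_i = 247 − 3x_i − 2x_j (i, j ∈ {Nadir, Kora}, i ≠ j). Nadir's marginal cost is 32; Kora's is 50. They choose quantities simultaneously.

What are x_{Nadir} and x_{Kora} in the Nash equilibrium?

28, 23.5

Mine Nadir's profit: π = x_{Nadir}(247 − 3x_{Nadir} − 2x_{Kora}) − 32x_{Nadir}.
∂π/∂x_{Nadir} = 215 − 6x_{Nadir} − 2x_{Kora} = 0 ⇒ x_{Nadir} = 215/6 − (1/3)x_{Kora}.
Similarly x_{Kora} = 197/6 − (1/3)x_{Nadir}.
Solving the two reaction functions simultaneously: (1 − (−1/3)(−1/3))x_{Nadir} = 215/6 − (1/3)·(197/6), so (8/9)x_{Nadir} = 224/9 and x_{Nadir} = 28.
Then x_{Kora} = 197/6 − (1/3)·28 = 23.5.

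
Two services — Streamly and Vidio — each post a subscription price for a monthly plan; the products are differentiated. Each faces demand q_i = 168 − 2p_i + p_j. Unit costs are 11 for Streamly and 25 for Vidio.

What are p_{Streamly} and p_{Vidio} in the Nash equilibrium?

Streamly's profit: π = (p_{Streamly} − 11)(168 − 2p_{Streamly} + p_{Vidio}).
∂π/∂p_{Streamly} = 190 − 4p_{Streamly} + p_{Vidio} = 0 ⇒ p_{Streamly} = 47.5 + 0.25p_{Vidio}.
Similarly p_{Vidio} = 54.5 + 0.25p_{Streamly}.
Solving the two reaction functions simultaneously: (1 − (0.25)(0.25))p_{Streamly} = 47.5 + 0.25·54.5, so 0.9375p_{Streamly} = 61.125 and p_{Streamly} = 65.2.
Then p_{Vidio} = 54.5 + 0.25·65.2 = 70.8.

65.2, 70.8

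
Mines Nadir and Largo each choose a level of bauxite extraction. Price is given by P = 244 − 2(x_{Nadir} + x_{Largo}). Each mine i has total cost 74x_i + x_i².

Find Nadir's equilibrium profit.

1354.6875

Mine Nadir's profit: π = x_{Nadir}(244 − 2(x_{Nadir} + x_{Largo})) − 74x_{Nadir} − x_{Nadir}².
∂π/∂x_{Nadir} = 170 − 6x_{Nadir} − 2x_{Largo} = 0, so x_{Nadir} = 85/3 − (1/3)x_{Largo}.
The game is symmetric, so in equilibrium x_{Largo} = x_{Nadir}: the reaction function gives (4/3)x_{Nadir} = 85/3, hence x_{Nadir} = 21.25.
Price P = 244 − 2·42.5 = 159.
Nadir's profit: (159 − 74)·21.25 − (21.25)² = 1354.6875.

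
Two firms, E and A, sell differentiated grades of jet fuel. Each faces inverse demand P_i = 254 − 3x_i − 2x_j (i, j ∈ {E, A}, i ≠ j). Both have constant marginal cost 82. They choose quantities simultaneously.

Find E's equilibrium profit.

1386.75

Firm E's profit: π = x_E(254 − 3x_E − 2x_A) − 82x_E.
∂π/∂x_E = 172 − 6x_E − 2x_A = 0 ⇒ x_E = 86/3 − (1/3)x_A.
The game is symmetric, so in equilibrium x_A = x_E: the reaction function gives (4/3)x_E = 86/3, hence x_E = 21.5.
P_E = 254 − 3·21.5 − 2·21.5 = 146.5.
Profit = (146.5 − 82)·21.5 = 1386.75.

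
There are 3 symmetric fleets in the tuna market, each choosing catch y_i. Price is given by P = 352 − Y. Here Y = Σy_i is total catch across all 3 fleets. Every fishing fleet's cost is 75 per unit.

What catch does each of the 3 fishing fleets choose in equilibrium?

A representative fishing fleet's profit is π_i = y_i(352 − Y) − 75y_i, with Y = y_i + Σ_{j≠i} y_j.
First-order condition: 277 − 2y_i − Σ_{j≠i} y_j = 0.
Imposing symmetry (y_j = y for all j) turns Σ_{j≠i} y_j into 2y, so 277 = 4y and y = 69.25.

69.25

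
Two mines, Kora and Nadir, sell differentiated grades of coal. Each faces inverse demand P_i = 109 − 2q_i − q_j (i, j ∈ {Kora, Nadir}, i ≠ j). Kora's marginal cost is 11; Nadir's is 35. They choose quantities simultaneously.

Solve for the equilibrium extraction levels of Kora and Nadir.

21.2, 13.2

Mine Kora's profit: π = q_{Kora}(109 − 2q_{Kora} − q_{Nadir}) − 11q_{Kora}.
∂π/∂q_{Kora} = 98 − 4q_{Kora} − q_{Nadir} = 0 ⇒ q_{Kora} = 24.5 − 0.25q_{Nadir}.
Similarly q_{Nadir} = 18.5 − 0.25q_{Kora}.
Solving the two reaction functions simultaneously: (1 − (−0.25)(−0.25))q_{Kora} = 24.5 − 0.25·18.5, so 0.9375q_{Kora} = 19.875 and q_{Kora} = 21.2.
Then q_{Nadir} = 18.5 − 0.25·21.2 = 13.2.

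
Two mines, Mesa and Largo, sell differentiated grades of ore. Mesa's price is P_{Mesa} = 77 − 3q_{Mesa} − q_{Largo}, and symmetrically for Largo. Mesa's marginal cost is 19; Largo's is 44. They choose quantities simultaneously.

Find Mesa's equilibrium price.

46

Mine Mesa's profit: π = q_{Mesa}(77 − 3q_{Mesa} − q_{Largo}) − 19q_{Mesa}.
∂π/∂q_{Mesa} = 58 − 6q_{Mesa} − q_{Largo} = 0 ⇒ q_{Mesa} = 29/3 − (1/6)q_{Largo}.
Similarly q_{Largo} = 5.5 − (1/6)q_{Mesa}.
Plugging q_{Largo} into Mesa's best response: q_{Mesa} = 29/3 − (1/6)(5.5 − (1/6)q_{Mesa}) ⇒ (35/36)q_{Mesa} = 8.75, so q_{Mesa} = 9.
Then q_{Largo} = 5.5 − (1/6)·9 = 4.
P_{Mesa} = 77 − 3·9 − 4 = 46.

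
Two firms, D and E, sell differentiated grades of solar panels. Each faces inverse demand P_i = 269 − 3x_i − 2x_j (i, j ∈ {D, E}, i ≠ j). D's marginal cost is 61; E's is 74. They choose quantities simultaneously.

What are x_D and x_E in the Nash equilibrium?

26.8125, 23.5625

Firm D's profit: π = x_D(269 − 3x_D − 2x_E) − 61x_D.
∂π/∂x_D = 208 − 6x_D − 2x_E = 0 ⇒ x_D = 104/3 − (1/3)x_E.
Similarly x_E = 32.5 − (1/3)x_D.
Solving the two reaction functions simultaneously: (1 − (−1/3)(−1/3))x_D = 104/3 − (1/3)·32.5, so (8/9)x_D = 143/6 and x_D = 26.8125.
Then x_E = 32.5 − (1/3)·26.8125 = 23.5625.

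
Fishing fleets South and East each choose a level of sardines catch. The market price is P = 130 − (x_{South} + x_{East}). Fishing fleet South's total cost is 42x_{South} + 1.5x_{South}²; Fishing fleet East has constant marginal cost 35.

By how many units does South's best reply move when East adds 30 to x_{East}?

Fishing fleet South's profit: π = x_{South}(130 − (x_{South} + x_{East})) − 42x_{South} − 1.5x_{South}².
∂π/∂x_{South} = 88 − 5x_{South} − x_{East} = 0, so x_{South} = 17.6 − 0.2x_{East}.
The reaction-function slope is −0.2, so a 30-unit rise in x_{East} moves x_{South} by −0.2 × 30 = −6. South's best response falls — the actions are strategic substitutes.

-6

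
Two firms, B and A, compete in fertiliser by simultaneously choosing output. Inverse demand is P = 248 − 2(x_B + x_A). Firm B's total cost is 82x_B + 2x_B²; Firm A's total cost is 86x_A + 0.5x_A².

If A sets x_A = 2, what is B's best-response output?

Firm B's profit: π = x_B(248 − 2(x_B + x_A)) − 82x_B − 2x_B².
∂π/∂x_B = 166 − 8x_B − 2x_A = 0, so x_B = 20.75 − 0.25x_A.
At x_A = 2: x_B = 20.75 − 0.25·2 = 20.25.

20.25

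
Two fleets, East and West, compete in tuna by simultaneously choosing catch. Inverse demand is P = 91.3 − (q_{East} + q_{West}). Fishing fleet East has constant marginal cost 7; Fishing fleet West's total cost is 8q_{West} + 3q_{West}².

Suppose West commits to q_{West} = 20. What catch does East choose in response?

Fishing fleet East's profit: π = q_{East}(91.3 − (q_{East} + q_{West})) − 7q_{East}.
∂π/∂q_{East} = 84.3 − 2q_{East} − q_{West} = 0, so q_{East} = 42.15 − 0.5q_{West}.
At q_{West} = 20: q_{East} = 42.15 − 0.5·20 = 32.15.

32.15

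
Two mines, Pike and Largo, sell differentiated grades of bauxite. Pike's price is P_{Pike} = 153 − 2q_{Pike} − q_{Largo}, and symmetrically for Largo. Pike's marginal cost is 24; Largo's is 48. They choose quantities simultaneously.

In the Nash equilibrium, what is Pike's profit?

1501.52

Mine Pike's profit: π = q_{Pike}(153 − 2q_{Pike} − q_{Largo}) − 24q_{Pike}.
∂π/∂q_{Pike} = 129 − 4q_{Pike} − q_{Largo} = 0 ⇒ q_{Pike} = 32.25 − 0.25q_{Largo}.
Similarly q_{Largo} = 26.25 − 0.25q_{Pike}.
Solving the two reaction functions simultaneously: (1 − (−0.25)(−0.25))q_{Pike} = 32.25 − 0.25·26.25, so 0.9375q_{Pike} = 25.6875 and q_{Pike} = 27.4.
Then q_{Largo} = 26.25 − 0.25·27.4 = 19.4.
P_{Pike} = 153 − 2·27.4 − 19.4 = 78.8.
Profit = (78.8 − 24)·27.4 = 1501.52.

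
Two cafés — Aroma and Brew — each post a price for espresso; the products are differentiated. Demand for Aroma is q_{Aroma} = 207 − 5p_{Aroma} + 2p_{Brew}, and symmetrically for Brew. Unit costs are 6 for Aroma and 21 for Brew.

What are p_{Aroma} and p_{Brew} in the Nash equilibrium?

Aroma's profit: π = (p_{Aroma} − 6)(207 − 5p_{Aroma} + 2p_{Brew}).
∂π/∂p_{Aroma} = 237 − 10p_{Aroma} + 2p_{Brew} = 0 ⇒ p_{Aroma} = 23.7 + 0.2p_{Brew}.
Similarly p_{Brew} = 31.2 + 0.2p_{Aroma}.
Plugging p_{Brew} into Aroma's best response: p_{Aroma} = 23.7 + 0.2(31.2 + 0.2p_{Aroma}) ⇒ 0.96p_{Aroma} = 29.94, so p_{Aroma} = 31.1875.
Then p_{Brew} = 31.2 + 0.2·31.1875 = 37.4375.

31.1875, 37.4375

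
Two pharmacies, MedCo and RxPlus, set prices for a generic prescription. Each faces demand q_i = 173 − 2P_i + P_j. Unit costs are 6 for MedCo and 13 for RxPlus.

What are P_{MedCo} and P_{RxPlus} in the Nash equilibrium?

MedCo's profit: π = (P_{MedCo} − 6)(173 − 2P_{MedCo} + P_{RxPlus}).
∂π/∂P_{MedCo} = 185 − 4P_{MedCo} + P_{RxPlus} = 0 ⇒ P_{MedCo} = 46.25 + 0.25P_{RxPlus}.
Similarly P_{RxPlus} = 49.75 + 0.25P_{MedCo}.
Solving the two reaction functions simultaneously: (1 − (0.25)(0.25))P_{MedCo} = 46.25 + 0.25·49.75, so 0.9375P_{MedCo} = 58.6875 and P_{MedCo} = 62.6.
Then P_{RxPlus} = 49.75 + 0.25·62.6 = 65.4.

62.6, 65.4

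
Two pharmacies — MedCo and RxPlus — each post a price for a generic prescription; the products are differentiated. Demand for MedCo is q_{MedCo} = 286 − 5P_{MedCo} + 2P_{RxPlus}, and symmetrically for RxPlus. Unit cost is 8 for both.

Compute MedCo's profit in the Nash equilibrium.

MedCo's profit: π = (P_{MedCo} − 8)(286 − 5P_{MedCo} + 2P_{RxPlus}).
∂π/∂P_{MedCo} = 326 − 10P_{MedCo} + 2P_{RxPlus} = 0 ⇒ P_{MedCo} = 32.6 + 0.2P_{RxPlus}.
By symmetry P_{RxPlus} = P_{MedCo}; substituting into the reaction function, 0.8P_{MedCo} = 32.6 and P_{MedCo} = 40.75.
q_{MedCo} = 286 − 5·40.75 + 2·40.75 = 163.75.
Profit = (40.75 − 8)·163.75 = 5362.8125.

5362.8125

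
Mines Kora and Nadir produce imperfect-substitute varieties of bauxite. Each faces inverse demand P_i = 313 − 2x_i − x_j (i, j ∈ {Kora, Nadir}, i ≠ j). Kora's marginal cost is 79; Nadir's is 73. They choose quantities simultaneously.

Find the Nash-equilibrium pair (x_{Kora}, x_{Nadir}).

Mine Kora's profit: π = x_{Kora}(313 − 2x_{Kora} − x_{Nadir}) − 79x_{Kora}.
∂π/∂x_{Kora} = 234 − 4x_{Kora} − x_{Nadir} = 0 ⇒ x_{Kora} = 58.5 − 0.25x_{Nadir}.
Similarly x_{Nadir} = 60 − 0.25x_{Kora}.
Substituting the second reaction function into the first: x_{Kora} = 58.5 − 0.25(60 − 0.25x_{Kora}), which gives 0.9375x_{Kora} = 43.5 ⇒ x_{Kora} = 46.4.
Then x_{Nadir} = 60 − 0.25·46.4 = 48.4.

46.4, 48.4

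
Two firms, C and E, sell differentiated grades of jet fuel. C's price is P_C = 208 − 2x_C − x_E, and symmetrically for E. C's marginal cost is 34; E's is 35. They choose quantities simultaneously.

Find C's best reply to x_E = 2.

Firm C's profit: π = x_C(208 − 2x_C − x_E) − 34x_C.
∂π/∂x_C = 174 − 4x_C − x_E = 0 ⇒ x_C = 43.5 − 0.25x_E.
At x_E = 2: x_C = 43.5 − 0.25·2 = 43.

43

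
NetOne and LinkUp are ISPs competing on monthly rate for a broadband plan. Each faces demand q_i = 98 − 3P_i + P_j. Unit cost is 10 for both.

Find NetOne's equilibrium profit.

730.08

NetOne's profit: π = (P_{NetOne} − 10)(98 − 3P_{NetOne} + P_{LinkUp}).
∂π/∂P_{NetOne} = 128 − 6P_{NetOne} + P_{LinkUp} = 0 ⇒ P_{NetOne} = 64/3 + (1/6)P_{LinkUp}.
Setting P_{NetOne} = P_{LinkUp} in the reaction function: P_{NetOne} = 64/3 + (1/6)P_{NetOne}, so P_{NetOne} = (64/3) / (5/6) = 25.6.
q_{NetOne} = 98 − 3·25.6 + 25.6 = 46.8.
Profit = (25.6 − 10)·46.8 = 730.08.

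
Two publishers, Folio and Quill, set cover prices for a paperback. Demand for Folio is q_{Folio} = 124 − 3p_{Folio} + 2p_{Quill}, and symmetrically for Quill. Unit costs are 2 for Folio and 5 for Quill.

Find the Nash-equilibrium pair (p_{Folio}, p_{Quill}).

33.0625, 34.1875

Folio's profit: π = (p_{Folio} − 2)(124 − 3p_{Folio} + 2p_{Quill}).
∂π/∂p_{Folio} = 130 − 6p_{Folio} + 2p_{Quill} = 0 ⇒ p_{Folio} = 65/3 + (1/3)p_{Quill}.
Similarly p_{Quill} = 139/6 + (1/3)p_{Folio}.
Plugging p_{Quill} into Folio's best response: p_{Folio} = 65/3 + (1/3)(139/6 + (1/3)p_{Folio}) ⇒ (8/9)p_{Folio} = 529/18, so p_{Folio} = 33.0625.
Then p_{Quill} = 139/6 + (1/3)·33.0625 = 34.1875.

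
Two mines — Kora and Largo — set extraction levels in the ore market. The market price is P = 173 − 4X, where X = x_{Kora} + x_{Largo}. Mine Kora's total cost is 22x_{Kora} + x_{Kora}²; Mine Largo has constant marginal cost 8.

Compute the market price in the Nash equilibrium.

Mine Kora's profit: π = x_{Kora}(173 − 4(x_{Kora} + x_{Largo})) − 22x_{Kora} − x_{Kora}².
∂π/∂x_{Kora} = 151 − 10x_{Kora} − 4x_{Largo} = 0, so x_{Kora} = 15.1 − 0.4x_{Largo}.
For Largo: ∂π/∂x_{Largo} = 165 − 8x_{Largo} − 4x_{Kora} = 0 ⇒ x_{Largo} = 20.625 − 0.5x_{Kora}.
Plugging x_{Largo} into Kora's best response: x_{Kora} = 15.1 − 0.4(20.625 − 0.5x_{Kora}) ⇒ 0.8x_{Kora} = 6.85, so x_{Kora} = 8.5625.
Then x_{Largo} = 20.625 − 0.5·8.5625 = 523/32.
Equilibrium price: P = 173 − 4·(797/32) = 73.375.

73.375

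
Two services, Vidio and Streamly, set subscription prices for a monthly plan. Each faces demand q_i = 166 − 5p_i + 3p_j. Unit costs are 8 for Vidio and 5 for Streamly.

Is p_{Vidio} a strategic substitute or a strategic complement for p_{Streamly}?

strategic complements

Vidio's profit: π = (p_{Vidio} − 8)(166 − 5p_{Vidio} + 3p_{Streamly}).
∂π/∂p_{Vidio} = 206 − 10p_{Vidio} + 3p_{Streamly} = 0 ⇒ p_{Vidio} = 20.6 + 0.3p_{Streamly}.
The best-response slope dp_{Vidio}/dp_{Streamly} = 0.3 > 0: the reaction function is upward-sloping, so the choices are strategic complements.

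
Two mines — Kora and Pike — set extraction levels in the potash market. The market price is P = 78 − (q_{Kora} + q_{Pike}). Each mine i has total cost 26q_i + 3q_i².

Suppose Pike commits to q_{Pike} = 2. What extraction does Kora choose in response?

Mine Kora's profit: π = q_{Kora}(78 − (q_{Kora} + q_{Pike})) − 26q_{Kora} − 3q_{Kora}².
∂π/∂q_{Kora} = 52 − 8q_{Kora} − q_{Pike} = 0, so q_{Kora} = 6.5 − 0.125q_{Pike}.
At q_{Pike} = 2: q_{Kora} = 6.5 − 0.125·2 = 6.25.

6.25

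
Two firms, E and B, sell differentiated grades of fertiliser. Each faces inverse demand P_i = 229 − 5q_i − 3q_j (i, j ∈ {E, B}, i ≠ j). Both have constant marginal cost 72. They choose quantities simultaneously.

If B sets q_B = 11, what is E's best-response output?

Firm E's profit: π = q_E(229 − 5q_E − 3q_B) − 72q_E.
∂π/∂q_E = 157 − 10q_E − 3q_B = 0 ⇒ q_E = 15.7 − 0.3q_B.
At q_B = 11: q_E = 15.7 − 0.3·11 = 12.4.

12.4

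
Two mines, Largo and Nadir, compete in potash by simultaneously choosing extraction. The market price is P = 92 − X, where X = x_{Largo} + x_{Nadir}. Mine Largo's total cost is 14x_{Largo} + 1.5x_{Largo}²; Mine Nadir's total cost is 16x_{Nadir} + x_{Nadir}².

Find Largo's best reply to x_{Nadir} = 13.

13

Mine Largo's profit: π = x_{Largo}(92 − (x_{Largo} + x_{Nadir})) − 14x_{Largo} − 1.5x_{Largo}².
∂π/∂x_{Largo} = 78 − 5x_{Largo} − x_{Nadir} = 0, so x_{Largo} = 15.6 − 0.2x_{Nadir}.
At x_{Nadir} = 13: x_{Largo} = 15.6 − 0.2·13 = 13.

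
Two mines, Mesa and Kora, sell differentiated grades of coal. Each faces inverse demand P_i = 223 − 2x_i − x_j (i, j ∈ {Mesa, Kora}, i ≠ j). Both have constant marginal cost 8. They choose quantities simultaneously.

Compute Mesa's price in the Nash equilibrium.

94

Mine Mesa's profit: π = x_{Mesa}(223 − 2x_{Mesa} − x_{Kora}) − 8x_{Mesa}.
∂π/∂x_{Mesa} = 215 − 4x_{Mesa} − x_{Kora} = 0 ⇒ x_{Mesa} = 53.75 − 0.25x_{Kora}.
By symmetry x_{Kora} = x_{Mesa}; substituting into the reaction function, 1.25x_{Mesa} = 53.75 and x_{Mesa} = 43.
P_{Mesa} = 223 − 2·43 − 43 = 94.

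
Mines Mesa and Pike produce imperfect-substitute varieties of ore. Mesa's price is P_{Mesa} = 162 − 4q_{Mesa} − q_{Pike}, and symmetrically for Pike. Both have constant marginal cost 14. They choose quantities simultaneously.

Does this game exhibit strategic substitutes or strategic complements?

Mine Mesa's profit: π = q_{Mesa}(162 − 4q_{Mesa} − q_{Pike}) − 14q_{Mesa}.
∂π/∂q_{Mesa} = 148 − 8q_{Mesa} − q_{Pike} = 0 ⇒ q_{Mesa} = 18.5 − 0.125q_{Pike}.
The best-response slope dq_{Mesa}/dq_{Pike} = −0.125 < 0: the reaction function is downward-sloping, so the choices are strategic substitutes.

strategic substitutes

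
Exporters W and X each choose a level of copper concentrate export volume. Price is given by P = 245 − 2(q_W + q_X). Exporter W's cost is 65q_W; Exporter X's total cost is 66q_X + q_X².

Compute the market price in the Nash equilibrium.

Exporter W's profit: π = q_W(245 − 2(q_W + q_X)) − 65q_W.
∂π/∂q_W = 180 − 4q_W − 2q_X = 0, so q_W = 45 − 0.5q_X.
For X: ∂π/∂q_X = 179 − 6q_X − 2q_W = 0 ⇒ q_X = 179/6 − (1/3)q_W.
Plugging q_X into W's best response: q_W = 45 − 0.5(179/6 − (1/3)q_W) ⇒ (5/6)q_W = 361/12, so q_W = 36.1.
Then q_X = 179/6 − (1/3)·36.1 = 17.8.
Equilibrium price: P = 245 − 2·53.9 = 137.2.

137.2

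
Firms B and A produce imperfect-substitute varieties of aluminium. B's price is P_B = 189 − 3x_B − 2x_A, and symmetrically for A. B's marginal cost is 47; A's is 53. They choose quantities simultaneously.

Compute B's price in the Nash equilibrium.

Firm B's profit: π = x_B(189 − 3x_B − 2x_A) − 47x_B.
∂π/∂x_B = 142 − 6x_B − 2x_A = 0 ⇒ x_B = 71/3 − (1/3)x_A.
Similarly x_A = 68/3 − (1/3)x_B.
Substituting the second reaction function into the first: x_B = 71/3 − (1/3)(68/3 − (1/3)x_B), which gives (8/9)x_B = 145/9 ⇒ x_B = 18.125.
Then x_A = 68/3 − (1/3)·18.125 = 16.625.
P_B = 189 − 3·18.125 − 2·16.625 = 101.375.

101.375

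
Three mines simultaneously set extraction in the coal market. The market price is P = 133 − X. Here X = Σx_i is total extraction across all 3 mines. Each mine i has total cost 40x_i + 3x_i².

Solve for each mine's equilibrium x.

A representative mine's profit is π_i = x_i(133 − X) − 40x_i − 3x_i², with X = x_i + Σ_{j≠i} x_j.
First-order condition: 93 − 8x_i − Σ_{j≠i} x_j = 0.
In a symmetric equilibrium every mine chooses the same x, so Σ_{j≠i} x_j = 2x. The condition becomes 93 − 10x = 0, giving x = 93/10 = 9.3.

9.3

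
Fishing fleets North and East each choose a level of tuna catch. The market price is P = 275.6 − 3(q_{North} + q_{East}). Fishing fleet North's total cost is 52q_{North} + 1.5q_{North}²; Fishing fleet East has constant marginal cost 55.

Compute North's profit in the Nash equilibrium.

1026.9512

Fishing fleet North's profit: π = q_{North}(275.6 − 3(q_{North} + q_{East})) − 52q_{North} − 1.5q_{North}².
∂π/∂q_{North} = 223.6 − 9q_{North} − 3q_{East} = 0, so q_{North} = 1118/45 − (1/3)q_{East}.
For East: ∂π/∂q_{East} = 220.6 − 6q_{East} − 3q_{North} = 0 ⇒ q_{East} = 1103/30 − 0.5q_{North}.
Solving the two reaction functions simultaneously: (1 − (−1/3)(−0.5))q_{North} = 1118/45 − (1/3)·(1103/30), so (5/6)q_{North} = 1133/90 and q_{North} = 1133/75.
Then q_{East} = 1103/30 − 0.5·(1133/75) = 2191/75.
Price P = 275.6 − 3·44.32 = 142.64.
North's profit: (142.64 − 52)·(1133/75) − 1.5(1133/75)² = 1026.9512.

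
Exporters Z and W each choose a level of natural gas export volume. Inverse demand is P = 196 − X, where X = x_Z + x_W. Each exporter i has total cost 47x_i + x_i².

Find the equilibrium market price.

Exporter Z's profit: π = x_Z(196 − (x_Z + x_W)) − 47x_Z − x_Z².
∂π/∂x_Z = 149 − 4x_Z − x_W = 0, so x_Z = 37.25 − 0.25x_W.
Setting x_Z = x_W in the reaction function: x_Z = 37.25 − 0.25x_Z, so x_Z = 37.25 / 1.25 = 29.8.
Equilibrium price: P = 196 − 59.6 = 136.4.

136.4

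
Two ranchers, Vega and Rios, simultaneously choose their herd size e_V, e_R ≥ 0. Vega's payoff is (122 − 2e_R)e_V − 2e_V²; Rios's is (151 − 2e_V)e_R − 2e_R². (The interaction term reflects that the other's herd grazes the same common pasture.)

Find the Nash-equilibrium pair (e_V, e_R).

Expanding Vega's payoff: 122e_V − 2e_Re_V − 2e_V².
∂π/∂e_V = 122 − 2e_R − 4e_V = 0, so e_V = 30.5 − 0.5e_R.
Likewise for Rios: e_R = 37.75 − 0.5e_V.
Plugging e_R into Vega's best response: e_V = 30.5 − 0.5(37.75 − 0.5e_V) ⇒ 0.75e_V = 11.625, so e_V = 15.5.
Then e_R = 37.75 − 0.5·15.5 = 30.

15.5, 30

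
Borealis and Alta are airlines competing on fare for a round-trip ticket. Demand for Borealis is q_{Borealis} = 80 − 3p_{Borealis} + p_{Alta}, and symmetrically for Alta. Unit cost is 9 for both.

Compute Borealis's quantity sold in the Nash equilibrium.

Borealis's profit: π = (p_{Borealis} − 9)(80 − 3p_{Borealis} + p_{Alta}).
∂π/∂p_{Borealis} = 107 − 6p_{Borealis} + p_{Alta} = 0 ⇒ p_{Borealis} = 107/6 + (1/6)p_{Alta}.
By symmetry p_{Alta} = p_{Borealis}; substituting into the reaction function, (5/6)p_{Borealis} = 107/6 and p_{Borealis} = 21.4.
q_{Borealis} = 80 − 3·21.4 + 21.4 = 37.2.

37.2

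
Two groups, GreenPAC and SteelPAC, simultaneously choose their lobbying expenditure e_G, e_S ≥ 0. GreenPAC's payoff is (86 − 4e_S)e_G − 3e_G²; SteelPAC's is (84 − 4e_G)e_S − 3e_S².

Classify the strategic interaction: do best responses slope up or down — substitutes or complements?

Expanding GreenPAC's payoff: 86e_G − 4e_Se_G − 3e_G².
∂π/∂e_G = 86 − 4e_S − 6e_G = 0, so e_G = 43/3 − (2/3)e_S.
The best-response slope de_G/de_S = −2/3 < 0: the reaction function is downward-sloping, so the choices are strategic substitutes.

strategic substitutes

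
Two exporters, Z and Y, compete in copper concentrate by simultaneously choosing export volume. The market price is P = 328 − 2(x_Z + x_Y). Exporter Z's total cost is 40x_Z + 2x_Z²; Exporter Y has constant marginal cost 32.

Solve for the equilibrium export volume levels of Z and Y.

Exporter Z's profit: π = x_Z(328 − 2(x_Z + x_Y)) − 40x_Z − 2x_Z².
∂π/∂x_Z = 288 − 8x_Z − 2x_Y = 0, so x_Z = 36 − 0.25x_Y.
For Y: ∂π/∂x_Y = 296 − 4x_Y − 2x_Z = 0 ⇒ x_Y = 74 − 0.5x_Z.
Plugging x_Y into Z's best response: x_Z = 36 − 0.25(74 − 0.5x_Z) ⇒ 0.875x_Z = 17.5, so x_Z = 20.
Then x_Y = 74 − 0.5·20 = 64.

20, 64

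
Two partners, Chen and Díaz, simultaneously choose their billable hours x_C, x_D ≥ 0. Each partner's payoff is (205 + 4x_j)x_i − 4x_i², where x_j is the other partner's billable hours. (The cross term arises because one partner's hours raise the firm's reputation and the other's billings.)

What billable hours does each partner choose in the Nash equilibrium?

51.25

Chen's payoff is (205 + 4x_D)x_C − 4x_C².
∂π/∂x_C = 205 + 4x_D − 8x_C = 0, so x_C = 25.625 + 0.5x_D.
By symmetry x_D = x_C; substituting into the reaction function, 0.5x_C = 25.625 and x_C = 51.25.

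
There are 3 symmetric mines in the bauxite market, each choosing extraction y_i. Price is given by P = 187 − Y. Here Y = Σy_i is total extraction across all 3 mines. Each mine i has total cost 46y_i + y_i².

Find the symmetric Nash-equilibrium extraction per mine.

A representative mine's profit is π_i = y_i(187 − Y) − 46y_i − y_i², with Y = y_i + Σ_{j≠i} y_j.
First-order condition: 141 − 4y_i − Σ_{j≠i} y_j = 0.
Imposing symmetry (y_j = y for all j) turns Σ_{j≠i} y_j into 2y, so 141 = 6y and y = 23.5.

23.5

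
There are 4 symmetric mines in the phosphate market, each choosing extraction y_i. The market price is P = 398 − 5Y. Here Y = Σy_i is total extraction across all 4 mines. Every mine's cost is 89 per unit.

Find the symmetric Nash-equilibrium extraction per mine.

12.36

A representative mine's profit is π_i = y_i(398 − 5Y) − 89y_i, with Y = y_i + Σ_{j≠i} y_j.
First-order condition: 309 − 10y_i − 5Σ_{j≠i} y_j = 0.
Imposing symmetry (y_j = y for all j) turns Σ_{j≠i} y_j into 3y, so 309 = 25y and y = 12.36.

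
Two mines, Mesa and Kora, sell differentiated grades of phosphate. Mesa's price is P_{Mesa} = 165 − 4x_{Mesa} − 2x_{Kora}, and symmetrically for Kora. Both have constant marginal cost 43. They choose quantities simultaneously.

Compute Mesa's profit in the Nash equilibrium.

Mine Mesa's profit: π = x_{Mesa}(165 − 4x_{Mesa} − 2x_{Kora}) − 43x_{Mesa}.
∂π/∂x_{Mesa} = 122 − 8x_{Mesa} − 2x_{Kora} = 0 ⇒ x_{Mesa} = 15.25 − 0.25x_{Kora}.
The game is symmetric, so in equilibrium x_{Kora} = x_{Mesa}: the reaction function gives 1.25x_{Mesa} = 15.25, hence x_{Mesa} = 12.2.
P_{Mesa} = 165 − 4·12.2 − 2·12.2 = 91.8.
Profit = (91.8 − 43)·12.2 = 595.36.

595.36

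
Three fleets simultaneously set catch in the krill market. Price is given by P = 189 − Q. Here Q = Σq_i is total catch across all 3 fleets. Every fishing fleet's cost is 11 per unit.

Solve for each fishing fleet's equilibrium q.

A representative fishing fleet's profit is π_i = q_i(189 − Q) − 11q_i, with Q = q_i + Σ_{j≠i} q_j.
First-order condition: 178 − 2q_i − Σ_{j≠i} q_j = 0.
In a symmetric equilibrium every fishing fleet chooses the same q, so Σ_{j≠i} q_j = 2q. The condition becomes 178 − 4q = 0, giving q = 178/4 = 44.5.

44.5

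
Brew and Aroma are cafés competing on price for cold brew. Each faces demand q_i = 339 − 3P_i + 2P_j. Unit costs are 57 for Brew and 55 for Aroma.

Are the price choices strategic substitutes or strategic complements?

Brew's profit: π = (P_{Brew} − 57)(339 − 3P_{Brew} + 2P_{Aroma}).
∂π/∂P_{Brew} = 510 − 6P_{Brew} + 2P_{Aroma} = 0 ⇒ P_{Brew} = 85 + (1/3)P_{Aroma}.
The best-response slope dP_{Brew}/dP_{Aroma} = 1/3 > 0: the reaction function is upward-sloping, so the choices are strategic complements.

strategic complements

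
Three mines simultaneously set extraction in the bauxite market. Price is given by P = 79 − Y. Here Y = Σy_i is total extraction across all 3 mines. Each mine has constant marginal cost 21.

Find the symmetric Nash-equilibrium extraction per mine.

14.5

A representative mine's profit is π_i = y_i(79 − Y) − 21y_i, with Y = y_i + Σ_{j≠i} y_j.
First-order condition: 58 − 2y_i − Σ_{j≠i} y_j = 0.
Imposing symmetry (y_j = y for all j) turns Σ_{j≠i} y_j into 2y, so 58 = 4y and y = 14.5.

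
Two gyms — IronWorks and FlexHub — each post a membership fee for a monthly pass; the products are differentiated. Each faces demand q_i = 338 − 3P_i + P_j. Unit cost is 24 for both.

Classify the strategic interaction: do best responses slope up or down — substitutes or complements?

strategic complements

IronWorks's profit: π = (P_{IronWorks} − 24)(338 − 3P_{IronWorks} + P_{FlexHub}).
∂π/∂P_{IronWorks} = 410 − 6P_{IronWorks} + P_{FlexHub} = 0 ⇒ P_{IronWorks} = 205/3 + (1/6)P_{FlexHub}.
The best-response slope dP_{IronWorks}/dP_{FlexHub} = 1/6 > 0: the reaction function is upward-sloping, so the choices are strategic complements.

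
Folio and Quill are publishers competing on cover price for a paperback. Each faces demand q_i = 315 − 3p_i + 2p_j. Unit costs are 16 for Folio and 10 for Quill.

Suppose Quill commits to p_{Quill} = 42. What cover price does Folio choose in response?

74.5

Folio's profit: π = (p_{Folio} − 16)(315 − 3p_{Folio} + 2p_{Quill}).
∂π/∂p_{Folio} = 363 − 6p_{Folio} + 2p_{Quill} = 0 ⇒ p_{Folio} = 60.5 + (1/3)p_{Quill}.
At p_{Quill} = 42: p_{Folio} = 60.5 + (1/3)·42 = 74.5.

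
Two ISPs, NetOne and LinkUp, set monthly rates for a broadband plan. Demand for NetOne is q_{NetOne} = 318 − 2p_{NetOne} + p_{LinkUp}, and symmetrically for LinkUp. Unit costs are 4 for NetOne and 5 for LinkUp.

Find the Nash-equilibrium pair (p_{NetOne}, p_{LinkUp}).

108.8, 109.2

NetOne's profit: π = (p_{NetOne} − 4)(318 − 2p_{NetOne} + p_{LinkUp}).
∂π/∂p_{NetOne} = 326 − 4p_{NetOne} + p_{LinkUp} = 0 ⇒ p_{NetOne} = 81.5 + 0.25p_{LinkUp}.
Similarly p_{LinkUp} = 82 + 0.25p_{NetOne}.
Substituting the second reaction function into the first: p_{NetOne} = 81.5 + 0.25(82 + 0.25p_{NetOne}), which gives 0.9375p_{NetOne} = 102 ⇒ p_{NetOne} = 108.8.
Then p_{LinkUp} = 82 + 0.25·108.8 = 109.2.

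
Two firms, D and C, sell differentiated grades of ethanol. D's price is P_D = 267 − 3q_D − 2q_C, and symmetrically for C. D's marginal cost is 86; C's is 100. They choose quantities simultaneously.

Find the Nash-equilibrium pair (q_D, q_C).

Firm D's profit: π = q_D(267 − 3q_D − 2q_C) − 86q_D.
∂π/∂q_D = 181 − 6q_D − 2q_C = 0 ⇒ q_D = 181/6 − (1/3)q_C.
Similarly q_C = 167/6 − (1/3)q_D.
Substituting the second reaction function into the first: q_D = 181/6 − (1/3)(167/6 − (1/3)q_D), which gives (8/9)q_D = 188/9 ⇒ q_D = 23.5.
Then q_C = 167/6 − (1/3)·23.5 = 20.

23.5, 20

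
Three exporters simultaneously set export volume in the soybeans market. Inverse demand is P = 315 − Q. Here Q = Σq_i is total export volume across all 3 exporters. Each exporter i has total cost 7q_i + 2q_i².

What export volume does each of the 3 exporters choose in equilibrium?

A representative exporter's profit is π_i = q_i(315 − Q) − 7q_i − 2q_i², with Q = q_i + Σ_{j≠i} q_j.
First-order condition: 308 − 6q_i − Σ_{j≠i} q_j = 0.
With identical exporters, set every q_j = q: then 308 − 6q − 2q = 0, i.e. q = 308/8 = 38.5.

38.5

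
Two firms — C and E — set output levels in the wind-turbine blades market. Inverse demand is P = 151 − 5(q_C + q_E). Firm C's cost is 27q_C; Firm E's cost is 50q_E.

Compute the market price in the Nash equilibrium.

76

Firm C's profit: π = q_C(151 − 5(q_C + q_E)) − 27q_C.
∂π/∂q_C = 124 − 10q_C − 5q_E = 0, so q_C = 12.4 − 0.5q_E.
By the same steps for E: q_E = 10.1 − 0.5q_C.
Solving the two reaction functions simultaneously: (1 − (−0.5)(−0.5))q_C = 12.4 − 0.5·10.1, so 0.75q_C = 7.35 and q_C = 9.8.
Then q_E = 10.1 − 0.5·9.8 = 5.2.
Equilibrium price: P = 151 − 5·15 = 76.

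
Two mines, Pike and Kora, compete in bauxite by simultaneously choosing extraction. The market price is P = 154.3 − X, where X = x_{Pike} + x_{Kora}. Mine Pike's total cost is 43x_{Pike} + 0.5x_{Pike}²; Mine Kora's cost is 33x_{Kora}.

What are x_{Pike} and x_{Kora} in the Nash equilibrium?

20.26, 50.52

Mine Pike's profit: π = x_{Pike}(154.3 − (x_{Pike} + x_{Kora})) − 43x_{Pike} − 0.5x_{Pike}².
∂π/∂x_{Pike} = 111.3 − 3x_{Pike} − x_{Kora} = 0, so x_{Pike} = 37.1 − (1/3)x_{Kora}.
For Kora: ∂π/∂x_{Kora} = 121.3 − 2x_{Kora} − x_{Pike} = 0 ⇒ x_{Kora} = 60.65 − 0.5x_{Pike}.
Solving the two reaction functions simultaneously: (1 − (−1/3)(−0.5))x_{Pike} = 37.1 − (1/3)·60.65, so (5/6)x_{Pike} = 1013/60 and x_{Pike} = 20.26.
Then x_{Kora} = 60.65 − 0.5·20.26 = 50.52.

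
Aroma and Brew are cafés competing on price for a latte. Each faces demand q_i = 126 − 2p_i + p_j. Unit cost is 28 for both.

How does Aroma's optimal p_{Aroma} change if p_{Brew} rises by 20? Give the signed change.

5

Aroma's profit: π = (p_{Aroma} − 28)(126 − 2p_{Aroma} + p_{Brew}).
∂π/∂p_{Aroma} = 182 − 4p_{Aroma} + p_{Brew} = 0 ⇒ p_{Aroma} = 45.5 + 0.25p_{Brew}.
The reaction-function slope is 0.25, so a 20-unit rise in p_{Brew} moves p_{Aroma} by 0.25 × 20 = 5. Aroma's best response rises — the actions are strategic complements.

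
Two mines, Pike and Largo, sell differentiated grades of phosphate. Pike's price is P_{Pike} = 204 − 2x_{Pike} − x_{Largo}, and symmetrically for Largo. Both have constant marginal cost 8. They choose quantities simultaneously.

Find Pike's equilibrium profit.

Mine Pike's profit: π = x_{Pike}(204 − 2x_{Pike} − x_{Largo}) − 8x_{Pike}.
∂π/∂x_{Pike} = 196 − 4x_{Pike} − x_{Largo} = 0 ⇒ x_{Pike} = 49 − 0.25x_{Largo}.
By symmetry x_{Largo} = x_{Pike}; substituting into the reaction function, 1.25x_{Pike} = 49 and x_{Pike} = 39.2.
P_{Pike} = 204 − 2·39.2 − 39.2 = 86.4.
Profit = (86.4 − 8)·39.2 = 3073.28.

3073.28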